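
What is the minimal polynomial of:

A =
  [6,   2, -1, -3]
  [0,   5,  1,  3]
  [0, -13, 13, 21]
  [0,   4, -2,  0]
x^3 - 18*x^2 + 108*x - 216

The characteristic polynomial is χ_A(x) = (x - 6)^4, so the eigenvalues are known. The minimal polynomial is
  m_A(x) = Π_λ (x − λ)^{k_λ}
where k_λ is the size of the *largest* Jordan block for λ (equivalently, the smallest k with (A − λI)^k v = 0 for every generalised eigenvector v of λ).

  λ = 6: largest Jordan block has size 3, contributing (x − 6)^3

So m_A(x) = (x - 6)^3 = x^3 - 18*x^2 + 108*x - 216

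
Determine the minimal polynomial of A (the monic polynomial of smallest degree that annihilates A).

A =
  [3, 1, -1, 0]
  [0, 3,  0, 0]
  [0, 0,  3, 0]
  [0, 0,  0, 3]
x^2 - 6*x + 9

The characteristic polynomial is χ_A(x) = (x - 3)^4, so the eigenvalues are known. The minimal polynomial is
  m_A(x) = Π_λ (x − λ)^{k_λ}
where k_λ is the size of the *largest* Jordan block for λ (equivalently, the smallest k with (A − λI)^k v = 0 for every generalised eigenvector v of λ).

  λ = 3: largest Jordan block has size 2, contributing (x − 3)^2

So m_A(x) = (x - 3)^2 = x^2 - 6*x + 9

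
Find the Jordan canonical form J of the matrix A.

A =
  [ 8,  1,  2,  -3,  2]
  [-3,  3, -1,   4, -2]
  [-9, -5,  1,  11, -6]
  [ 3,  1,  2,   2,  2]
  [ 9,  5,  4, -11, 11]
J_3(5) ⊕ J_1(5) ⊕ J_1(5)

The characteristic polynomial is
  det(x·I − A) = x^5 - 25*x^4 + 250*x^3 - 1250*x^2 + 3125*x - 3125 = (x - 5)^5

Eigenvalues and multiplicities (the geometric multiplicity of λ is n − rank(A − λI), which equals the number of Jordan blocks for λ):
  λ = 5: algebraic multiplicity = 5, geometric multiplicity = 3

Determining the block sizes for each eigenvalue:
  λ = 5: with am = 5 and gm = 3, the partition is not yet determined (e.g. several partitions of 5 into 3 parts exist). Let N = A − (5)·I. Computing rank(N^1) = 2, rank(N^2) = 1, rank(N^3) = 0; the number of blocks of size ≥ j is rank(N^{j−1}) − rank(N^j), giving [3, 1, 1]. So we have 1 block(s) of size 3, 2 block(s) of size 1 → block sizes [3, 1, 1]

Assembling the blocks gives a Jordan form
J =
  [5, 1, 0, 0, 0]
  [0, 5, 1, 0, 0]
  [0, 0, 5, 0, 0]
  [0, 0, 0, 5, 0]
  [0, 0, 0, 0, 5]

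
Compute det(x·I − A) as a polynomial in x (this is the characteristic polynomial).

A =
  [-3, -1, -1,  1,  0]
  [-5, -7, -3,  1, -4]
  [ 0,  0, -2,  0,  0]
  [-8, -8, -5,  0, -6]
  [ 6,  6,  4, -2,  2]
x^5 + 10*x^4 + 40*x^3 + 80*x^2 + 80*x + 32

Expanding det(x·I − A) (e.g. by cofactor expansion or by noting that A is similar to its Jordan form J, which has the same characteristic polynomial as A) gives
  χ_A(x) = x^5 + 10*x^4 + 40*x^3 + 80*x^2 + 80*x + 32
which factors as (x + 2)^5. The eigenvalues (with algebraic multiplicities) are λ = -2 with multiplicity 5.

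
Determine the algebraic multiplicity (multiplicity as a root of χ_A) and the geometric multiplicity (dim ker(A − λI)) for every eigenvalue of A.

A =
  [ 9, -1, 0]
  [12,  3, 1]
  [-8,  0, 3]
λ = 5: alg = 3, geom = 1

Step 1 — factor the characteristic polynomial to read off the algebraic multiplicities:
  χ_A(x) = (x - 5)^3

Step 2 — compute geometric multiplicities via the rank-nullity identity g(λ) = n − rank(A − λI):
  rank(A − (5)·I) = 2, so dim ker(A − (5)·I) = n − 2 = 1

Summary:
  λ = 5: algebraic multiplicity = 3, geometric multiplicity = 1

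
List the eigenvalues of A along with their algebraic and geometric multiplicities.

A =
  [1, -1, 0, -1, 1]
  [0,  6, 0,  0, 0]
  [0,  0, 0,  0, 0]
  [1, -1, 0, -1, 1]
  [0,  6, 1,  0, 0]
λ = 0: alg = 4, geom = 2; λ = 6: alg = 1, geom = 1

Step 1 — factor the characteristic polynomial to read off the algebraic multiplicities:
  χ_A(x) = x^4*(x - 6)

Step 2 — compute geometric multiplicities via the rank-nullity identity g(λ) = n − rank(A − λI):
  rank(A − (0)·I) = 3, so dim ker(A − (0)·I) = n − 3 = 2
  rank(A − (6)·I) = 4, so dim ker(A − (6)·I) = n − 4 = 1

Summary:
  λ = 0: algebraic multiplicity = 4, geometric multiplicity = 2
  λ = 6: algebraic multiplicity = 1, geometric multiplicity = 1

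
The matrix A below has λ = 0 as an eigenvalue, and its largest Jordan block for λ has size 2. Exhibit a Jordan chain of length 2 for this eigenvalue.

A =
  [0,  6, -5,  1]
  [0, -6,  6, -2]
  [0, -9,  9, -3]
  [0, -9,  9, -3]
A Jordan chain for λ = 0 of length 2:
v_1 = (6, -6, -9, -9)ᵀ
v_2 = (0, 1, 0, 0)ᵀ

Let N = A − (0)·I. We want v_2 with N^2 v_2 = 0 but N^1 v_2 ≠ 0; then v_{j-1} := N · v_j for j = 2, …, 2.

Pick v_2 = (0, 1, 0, 0)ᵀ.
Then v_1 = N · v_2 = (6, -6, -9, -9)ᵀ.

Sanity check: (A − (0)·I) v_1 = (0, 0, 0, 0)ᵀ = 0. ✓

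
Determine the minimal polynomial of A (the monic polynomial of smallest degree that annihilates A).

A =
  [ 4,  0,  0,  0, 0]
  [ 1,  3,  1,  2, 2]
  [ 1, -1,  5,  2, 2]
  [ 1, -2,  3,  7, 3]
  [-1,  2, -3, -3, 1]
x^3 - 12*x^2 + 48*x - 64

The characteristic polynomial is χ_A(x) = (x - 4)^5, so the eigenvalues are known. The minimal polynomial is
  m_A(x) = Π_λ (x − λ)^{k_λ}
where k_λ is the size of the *largest* Jordan block for λ (equivalently, the smallest k with (A − λI)^k v = 0 for every generalised eigenvector v of λ).

  λ = 4: largest Jordan block has size 3, contributing (x − 4)^3

So m_A(x) = (x - 4)^3 = x^3 - 12*x^2 + 48*x - 64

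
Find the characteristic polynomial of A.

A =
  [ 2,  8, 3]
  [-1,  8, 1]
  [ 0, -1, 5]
x^3 - 15*x^2 + 75*x - 125

Expanding det(x·I − A) (e.g. by cofactor expansion or by noting that A is similar to its Jordan form J, which has the same characteristic polynomial as A) gives
  χ_A(x) = x^3 - 15*x^2 + 75*x - 125
which factors as (x - 5)^3. The eigenvalues (with algebraic multiplicities) are λ = 5 with multiplicity 3.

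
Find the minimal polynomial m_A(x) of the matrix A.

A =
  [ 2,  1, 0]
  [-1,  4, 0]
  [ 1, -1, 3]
x^2 - 6*x + 9

The characteristic polynomial is χ_A(x) = (x - 3)^3, so the eigenvalues are known. The minimal polynomial is
  m_A(x) = Π_λ (x − λ)^{k_λ}
where k_λ is the size of the *largest* Jordan block for λ (equivalently, the smallest k with (A − λI)^k v = 0 for every generalised eigenvector v of λ).

  λ = 3: largest Jordan block has size 2, contributing (x − 3)^2

So m_A(x) = (x - 3)^2 = x^2 - 6*x + 9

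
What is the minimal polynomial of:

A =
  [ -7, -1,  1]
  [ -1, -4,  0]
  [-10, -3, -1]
x^3 + 12*x^2 + 48*x + 64

The characteristic polynomial is χ_A(x) = (x + 4)^3, so the eigenvalues are known. The minimal polynomial is
  m_A(x) = Π_λ (x − λ)^{k_λ}
where k_λ is the size of the *largest* Jordan block for λ (equivalently, the smallest k with (A − λI)^k v = 0 for every generalised eigenvector v of λ).

  λ = -4: largest Jordan block has size 3, contributing (x + 4)^3

So m_A(x) = (x + 4)^3 = x^3 + 12*x^2 + 48*x + 64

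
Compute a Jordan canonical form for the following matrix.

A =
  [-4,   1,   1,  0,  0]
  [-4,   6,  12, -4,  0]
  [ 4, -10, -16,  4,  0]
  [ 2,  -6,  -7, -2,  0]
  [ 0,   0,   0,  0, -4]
J_2(-4) ⊕ J_2(-4) ⊕ J_1(-4)

The characteristic polynomial is
  det(x·I − A) = x^5 + 20*x^4 + 160*x^3 + 640*x^2 + 1280*x + 1024 = (x + 4)^5

Eigenvalues and multiplicities (the geometric multiplicity of λ is n − rank(A − λI), which equals the number of Jordan blocks for λ):
  λ = -4: algebraic multiplicity = 5, geometric multiplicity = 3

Determining the block sizes for each eigenvalue:
  λ = -4: with am = 5 and gm = 3, the partition is not yet determined (e.g. several partitions of 5 into 3 parts exist). Let N = A − (-4)·I. Computing rank(N^1) = 2, rank(N^2) = 0; the number of blocks of size ≥ j is rank(N^{j−1}) − rank(N^j), giving [3, 2]. So we have 2 block(s) of size 2, 1 block(s) of size 1 → block sizes [2, 2, 1]

Assembling the blocks gives a Jordan form
J =
  [-4,  1,  0,  0,  0]
  [ 0, -4,  0,  0,  0]
  [ 0,  0, -4,  1,  0]
  [ 0,  0,  0, -4,  0]
  [ 0,  0,  0,  0, -4]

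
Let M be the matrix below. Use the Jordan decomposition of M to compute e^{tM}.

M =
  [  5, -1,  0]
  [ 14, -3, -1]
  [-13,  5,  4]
e^{tM} =
  [-5*t^2*exp(2*t)/2 + 3*t*exp(2*t) + exp(2*t), t^2*exp(2*t) - t*exp(2*t), t^2*exp(2*t)/2]
  [-15*t^2*exp(2*t)/2 + 14*t*exp(2*t), 3*t^2*exp(2*t) - 5*t*exp(2*t) + exp(2*t), 3*t^2*exp(2*t)/2 - t*exp(2*t)]
  [5*t^2*exp(2*t)/2 - 13*t*exp(2*t), -t^2*exp(2*t) + 5*t*exp(2*t), -t^2*exp(2*t)/2 + 2*t*exp(2*t) + exp(2*t)]

Strategy: write M = P · J · P⁻¹ where J is a Jordan canonical form, so e^{tM} = P · e^{tJ} · P⁻¹, and e^{tJ} can be computed block-by-block.

M has Jordan form
J =
  [2, 1, 0]
  [0, 2, 1]
  [0, 0, 2]
(up to reordering of blocks).

Per-block formulas:
  For a 3×3 Jordan block J_3(2): exp(t · J_3(2)) = e^(2t)·(I + t·N + (t^2/2)·N^2), where N is the 3×3 nilpotent shift.

After assembling e^{tJ} and conjugating by P, we get:

e^{tM} =
  [-5*t^2*exp(2*t)/2 + 3*t*exp(2*t) + exp(2*t), t^2*exp(2*t) - t*exp(2*t), t^2*exp(2*t)/2]
  [-15*t^2*exp(2*t)/2 + 14*t*exp(2*t), 3*t^2*exp(2*t) - 5*t*exp(2*t) + exp(2*t), 3*t^2*exp(2*t)/2 - t*exp(2*t)]
  [5*t^2*exp(2*t)/2 - 13*t*exp(2*t), -t^2*exp(2*t) + 5*t*exp(2*t), -t^2*exp(2*t)/2 + 2*t*exp(2*t) + exp(2*t)]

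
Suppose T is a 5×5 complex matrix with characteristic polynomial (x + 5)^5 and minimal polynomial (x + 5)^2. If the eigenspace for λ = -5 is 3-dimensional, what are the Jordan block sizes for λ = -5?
Block sizes for λ = -5: [2, 2, 1]

Step 1 — from the characteristic polynomial, algebraic multiplicity of λ = -5 is 5. From dim ker(T − (-5)·I) = 3, there are exactly 3 Jordan blocks for λ = -5.
Step 2 — from the minimal polynomial, the factor (x + 5)^2 tells us the largest block for λ = -5 has size 2.
Step 3 — with total size 5, 3 blocks, and largest block 2, the block sizes (in nonincreasing order) are [2, 2, 1].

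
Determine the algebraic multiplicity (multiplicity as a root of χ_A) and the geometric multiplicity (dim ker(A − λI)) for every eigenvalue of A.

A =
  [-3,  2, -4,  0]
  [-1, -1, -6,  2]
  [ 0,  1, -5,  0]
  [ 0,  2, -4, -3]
λ = -3: alg = 4, geom = 2

Step 1 — factor the characteristic polynomial to read off the algebraic multiplicities:
  χ_A(x) = (x + 3)^4

Step 2 — compute geometric multiplicities via the rank-nullity identity g(λ) = n − rank(A − λI):
  rank(A − (-3)·I) = 2, so dim ker(A − (-3)·I) = n − 2 = 2

Summary:
  λ = -3: algebraic multiplicity = 4, geometric multiplicity = 2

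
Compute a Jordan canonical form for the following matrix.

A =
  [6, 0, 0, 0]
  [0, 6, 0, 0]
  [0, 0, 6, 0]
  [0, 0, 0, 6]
J_1(6) ⊕ J_1(6) ⊕ J_1(6) ⊕ J_1(6)

The characteristic polynomial is
  det(x·I − A) = x^4 - 24*x^3 + 216*x^2 - 864*x + 1296 = (x - 6)^4

Eigenvalues and multiplicities (the geometric multiplicity of λ is n − rank(A − λI), which equals the number of Jordan blocks for λ):
  λ = 6: algebraic multiplicity = 4, geometric multiplicity = 4

Determining the block sizes for each eigenvalue:
  λ = 6: gm = am = 4, so every block has size 1 → block sizes [1, 1, 1, 1]

Assembling the blocks gives a Jordan form
J =
  [6, 0, 0, 0]
  [0, 6, 0, 0]
  [0, 0, 6, 0]
  [0, 0, 0, 6]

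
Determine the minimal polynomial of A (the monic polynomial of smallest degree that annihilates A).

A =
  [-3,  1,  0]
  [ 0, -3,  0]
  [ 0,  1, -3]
x^2 + 6*x + 9

The characteristic polynomial is χ_A(x) = (x + 3)^3, so the eigenvalues are known. The minimal polynomial is
  m_A(x) = Π_λ (x − λ)^{k_λ}
where k_λ is the size of the *largest* Jordan block for λ (equivalently, the smallest k with (A − λI)^k v = 0 for every generalised eigenvector v of λ).

  λ = -3: largest Jordan block has size 2, contributing (x + 3)^2

So m_A(x) = (x + 3)^2 = x^2 + 6*x + 9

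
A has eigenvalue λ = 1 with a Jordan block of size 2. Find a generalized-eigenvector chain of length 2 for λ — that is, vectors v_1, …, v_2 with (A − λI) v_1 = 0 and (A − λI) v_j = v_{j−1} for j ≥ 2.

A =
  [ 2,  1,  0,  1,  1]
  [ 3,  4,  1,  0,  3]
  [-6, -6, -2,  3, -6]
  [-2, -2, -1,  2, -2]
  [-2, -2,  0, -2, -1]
A Jordan chain for λ = 1 of length 2:
v_1 = (1, 3, -6, -2, -2)ᵀ
v_2 = (1, 0, 0, 0, 0)ᵀ

Let N = A − (1)·I. We want v_2 with N^2 v_2 = 0 but N^1 v_2 ≠ 0; then v_{j-1} := N · v_j for j = 2, …, 2.

Pick v_2 = (1, 0, 0, 0, 0)ᵀ.
Then v_1 = N · v_2 = (1, 3, -6, -2, -2)ᵀ.

Sanity check: (A − (1)·I) v_1 = (0, 0, 0, 0, 0)ᵀ = 0. ✓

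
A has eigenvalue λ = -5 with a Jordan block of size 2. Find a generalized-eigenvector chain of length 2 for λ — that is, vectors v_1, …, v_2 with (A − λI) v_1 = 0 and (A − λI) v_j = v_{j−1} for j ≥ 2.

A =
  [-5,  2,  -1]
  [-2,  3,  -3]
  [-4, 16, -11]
A Jordan chain for λ = -5 of length 2:
v_1 = (2, 2, 4)ᵀ
v_2 = (3, 1, 0)ᵀ

Let N = A − (-5)·I. We want v_2 with N^2 v_2 = 0 but N^1 v_2 ≠ 0; then v_{j-1} := N · v_j for j = 2, …, 2.

Pick v_2 = (3, 1, 0)ᵀ.
Then v_1 = N · v_2 = (2, 2, 4)ᵀ.

Sanity check: (A − (-5)·I) v_1 = (0, 0, 0)ᵀ = 0. ✓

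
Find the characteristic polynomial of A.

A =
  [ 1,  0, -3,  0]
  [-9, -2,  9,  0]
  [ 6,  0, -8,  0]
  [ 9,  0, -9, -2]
x^4 + 11*x^3 + 42*x^2 + 68*x + 40

Expanding det(x·I − A) (e.g. by cofactor expansion or by noting that A is similar to its Jordan form J, which has the same characteristic polynomial as A) gives
  χ_A(x) = x^4 + 11*x^3 + 42*x^2 + 68*x + 40
which factors as (x + 2)^3*(x + 5). The eigenvalues (with algebraic multiplicities) are λ = -5 with multiplicity 1, λ = -2 with multiplicity 3.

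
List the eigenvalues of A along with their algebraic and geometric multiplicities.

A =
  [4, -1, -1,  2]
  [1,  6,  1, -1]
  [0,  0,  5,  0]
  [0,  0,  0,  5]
λ = 5: alg = 4, geom = 2

Step 1 — factor the characteristic polynomial to read off the algebraic multiplicities:
  χ_A(x) = (x - 5)^4

Step 2 — compute geometric multiplicities via the rank-nullity identity g(λ) = n − rank(A − λI):
  rank(A − (5)·I) = 2, so dim ker(A − (5)·I) = n − 2 = 2

Summary:
  λ = 5: algebraic multiplicity = 4, geometric multiplicity = 2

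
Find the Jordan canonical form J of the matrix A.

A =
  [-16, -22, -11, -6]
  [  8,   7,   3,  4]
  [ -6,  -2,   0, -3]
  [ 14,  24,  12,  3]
J_2(-4) ⊕ J_2(1)

The characteristic polynomial is
  det(x·I − A) = x^4 + 6*x^3 + x^2 - 24*x + 16 = (x - 1)^2*(x + 4)^2

Eigenvalues and multiplicities (the geometric multiplicity of λ is n − rank(A − λI), which equals the number of Jordan blocks for λ):
  λ = -4: algebraic multiplicity = 2, geometric multiplicity = 1
  λ = 1: algebraic multiplicity = 2, geometric multiplicity = 1

Determining the block sizes for each eigenvalue:
  λ = -4: one block (gm = 1), so the single block has size am = 2 → block sizes [2]
  λ = 1: one block (gm = 1), so the single block has size am = 2 → block sizes [2]

Assembling the blocks gives a Jordan form
J =
  [-4,  1, 0, 0]
  [ 0, -4, 0, 0]
  [ 0,  0, 1, 1]
  [ 0,  0, 0, 1]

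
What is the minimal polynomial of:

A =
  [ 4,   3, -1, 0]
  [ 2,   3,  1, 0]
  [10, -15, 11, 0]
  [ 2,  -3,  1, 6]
x^2 - 12*x + 36

The characteristic polynomial is χ_A(x) = (x - 6)^4, so the eigenvalues are known. The minimal polynomial is
  m_A(x) = Π_λ (x − λ)^{k_λ}
where k_λ is the size of the *largest* Jordan block for λ (equivalently, the smallest k with (A − λI)^k v = 0 for every generalised eigenvector v of λ).

  λ = 6: largest Jordan block has size 2, contributing (x − 6)^2

So m_A(x) = (x - 6)^2 = x^2 - 12*x + 36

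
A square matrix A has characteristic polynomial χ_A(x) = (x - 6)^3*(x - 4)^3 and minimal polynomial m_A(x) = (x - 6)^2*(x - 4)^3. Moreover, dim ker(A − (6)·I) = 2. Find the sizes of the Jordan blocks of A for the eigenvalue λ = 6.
Block sizes for λ = 6: [2, 1]

Step 1 — from the characteristic polynomial, algebraic multiplicity of λ = 6 is 3. From dim ker(A − (6)·I) = 2, there are exactly 2 Jordan blocks for λ = 6.
Step 2 — from the minimal polynomial, the factor (x − 6)^2 tells us the largest block for λ = 6 has size 2.
Step 3 — with total size 3, 2 blocks, and largest block 2, the block sizes (in nonincreasing order) are [2, 1].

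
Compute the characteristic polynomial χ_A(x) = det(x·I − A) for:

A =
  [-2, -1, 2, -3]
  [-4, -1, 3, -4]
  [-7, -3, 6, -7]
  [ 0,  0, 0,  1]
x^4 - 4*x^3 + 6*x^2 - 4*x + 1

Expanding det(x·I − A) (e.g. by cofactor expansion or by noting that A is similar to its Jordan form J, which has the same characteristic polynomial as A) gives
  χ_A(x) = x^4 - 4*x^3 + 6*x^2 - 4*x + 1
which factors as (x - 1)^4. The eigenvalues (with algebraic multiplicities) are λ = 1 with multiplicity 4.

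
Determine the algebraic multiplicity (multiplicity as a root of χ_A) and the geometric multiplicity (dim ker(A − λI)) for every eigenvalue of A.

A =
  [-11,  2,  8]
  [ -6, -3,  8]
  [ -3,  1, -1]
λ = -5: alg = 3, geom = 2

Step 1 — factor the characteristic polynomial to read off the algebraic multiplicities:
  χ_A(x) = (x + 5)^3

Step 2 — compute geometric multiplicities via the rank-nullity identity g(λ) = n − rank(A − λI):
  rank(A − (-5)·I) = 1, so dim ker(A − (-5)·I) = n − 1 = 2

Summary:
  λ = -5: algebraic multiplicity = 3, geometric multiplicity = 2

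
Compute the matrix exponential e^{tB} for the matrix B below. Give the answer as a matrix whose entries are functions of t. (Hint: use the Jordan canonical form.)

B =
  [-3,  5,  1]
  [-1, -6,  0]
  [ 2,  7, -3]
e^{tB} =
  [-t^2*exp(-4*t) + t*exp(-4*t) + exp(-4*t), t^2*exp(-4*t) + 5*t*exp(-4*t), t^2*exp(-4*t) + t*exp(-4*t)]
  [t^2*exp(-4*t)/2 - t*exp(-4*t), -t^2*exp(-4*t)/2 - 2*t*exp(-4*t) + exp(-4*t), -t^2*exp(-4*t)/2]
  [-3*t^2*exp(-4*t)/2 + 2*t*exp(-4*t), 3*t^2*exp(-4*t)/2 + 7*t*exp(-4*t), 3*t^2*exp(-4*t)/2 + t*exp(-4*t) + exp(-4*t)]

Strategy: write B = P · J · P⁻¹ where J is a Jordan canonical form, so e^{tB} = P · e^{tJ} · P⁻¹, and e^{tJ} can be computed block-by-block.

B has Jordan form
J =
  [-4,  1,  0]
  [ 0, -4,  1]
  [ 0,  0, -4]
(up to reordering of blocks).

Per-block formulas:
  For a 3×3 Jordan block J_3(-4): exp(t · J_3(-4)) = e^(-4t)·(I + t·N + (t^2/2)·N^2), where N is the 3×3 nilpotent shift.

After assembling e^{tJ} and conjugating by P, we get:

e^{tB} =
  [-t^2*exp(-4*t) + t*exp(-4*t) + exp(-4*t), t^2*exp(-4*t) + 5*t*exp(-4*t), t^2*exp(-4*t) + t*exp(-4*t)]
  [t^2*exp(-4*t)/2 - t*exp(-4*t), -t^2*exp(-4*t)/2 - 2*t*exp(-4*t) + exp(-4*t), -t^2*exp(-4*t)/2]
  [-3*t^2*exp(-4*t)/2 + 2*t*exp(-4*t), 3*t^2*exp(-4*t)/2 + 7*t*exp(-4*t), 3*t^2*exp(-4*t)/2 + t*exp(-4*t) + exp(-4*t)]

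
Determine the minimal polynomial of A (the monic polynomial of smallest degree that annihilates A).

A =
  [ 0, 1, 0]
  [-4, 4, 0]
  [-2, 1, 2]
x^2 - 4*x + 4

The characteristic polynomial is χ_A(x) = (x - 2)^3, so the eigenvalues are known. The minimal polynomial is
  m_A(x) = Π_λ (x − λ)^{k_λ}
where k_λ is the size of the *largest* Jordan block for λ (equivalently, the smallest k with (A − λI)^k v = 0 for every generalised eigenvector v of λ).

  λ = 2: largest Jordan block has size 2, contributing (x − 2)^2

So m_A(x) = (x - 2)^2 = x^2 - 4*x + 4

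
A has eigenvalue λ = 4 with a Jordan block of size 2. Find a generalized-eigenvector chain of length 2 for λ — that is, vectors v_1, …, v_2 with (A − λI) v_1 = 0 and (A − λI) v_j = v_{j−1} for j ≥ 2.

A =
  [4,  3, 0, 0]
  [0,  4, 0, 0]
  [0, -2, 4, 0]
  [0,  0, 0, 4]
A Jordan chain for λ = 4 of length 2:
v_1 = (3, 0, -2, 0)ᵀ
v_2 = (0, 1, 0, 0)ᵀ

Let N = A − (4)·I. We want v_2 with N^2 v_2 = 0 but N^1 v_2 ≠ 0; then v_{j-1} := N · v_j for j = 2, …, 2.

Pick v_2 = (0, 1, 0, 0)ᵀ.
Then v_1 = N · v_2 = (3, 0, -2, 0)ᵀ.

Sanity check: (A − (4)·I) v_1 = (0, 0, 0, 0)ᵀ = 0. ✓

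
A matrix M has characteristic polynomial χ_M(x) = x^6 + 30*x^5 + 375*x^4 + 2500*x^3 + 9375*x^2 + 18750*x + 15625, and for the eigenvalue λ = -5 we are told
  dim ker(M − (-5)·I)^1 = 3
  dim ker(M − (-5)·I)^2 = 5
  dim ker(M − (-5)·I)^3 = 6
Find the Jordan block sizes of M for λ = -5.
Block sizes for λ = -5: [3, 2, 1]

From the dimensions of kernels of powers, the number of Jordan blocks of size at least j is d_j − d_{j−1} where d_j = dim ker(N^j) (with d_0 = 0). Computing the differences gives [3, 2, 1].
The number of blocks of size exactly k is (#blocks of size ≥ k) − (#blocks of size ≥ k + 1), so the partition is: 1 block(s) of size 1, 1 block(s) of size 2, 1 block(s) of size 3.
In nonincreasing order the block sizes are [3, 2, 1].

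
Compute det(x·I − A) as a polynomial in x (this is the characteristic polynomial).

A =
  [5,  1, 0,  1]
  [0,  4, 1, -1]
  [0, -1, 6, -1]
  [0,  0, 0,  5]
x^4 - 20*x^3 + 150*x^2 - 500*x + 625

Expanding det(x·I − A) (e.g. by cofactor expansion or by noting that A is similar to its Jordan form J, which has the same characteristic polynomial as A) gives
  χ_A(x) = x^4 - 20*x^3 + 150*x^2 - 500*x + 625
which factors as (x - 5)^4. The eigenvalues (with algebraic multiplicities) are λ = 5 with multiplicity 4.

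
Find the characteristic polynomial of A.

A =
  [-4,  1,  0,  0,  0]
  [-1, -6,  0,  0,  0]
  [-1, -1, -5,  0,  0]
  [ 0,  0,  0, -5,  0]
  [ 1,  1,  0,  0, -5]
x^5 + 25*x^4 + 250*x^3 + 1250*x^2 + 3125*x + 3125

Expanding det(x·I − A) (e.g. by cofactor expansion or by noting that A is similar to its Jordan form J, which has the same characteristic polynomial as A) gives
  χ_A(x) = x^5 + 25*x^4 + 250*x^3 + 1250*x^2 + 3125*x + 3125
which factors as (x + 5)^5. The eigenvalues (with algebraic multiplicities) are λ = -5 with multiplicity 5.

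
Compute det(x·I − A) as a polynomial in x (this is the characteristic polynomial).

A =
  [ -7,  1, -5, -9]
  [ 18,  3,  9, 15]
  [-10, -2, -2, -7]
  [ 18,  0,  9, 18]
x^4 - 12*x^3 + 54*x^2 - 108*x + 81

Expanding det(x·I − A) (e.g. by cofactor expansion or by noting that A is similar to its Jordan form J, which has the same characteristic polynomial as A) gives
  χ_A(x) = x^4 - 12*x^3 + 54*x^2 - 108*x + 81
which factors as (x - 3)^4. The eigenvalues (with algebraic multiplicities) are λ = 3 with multiplicity 4.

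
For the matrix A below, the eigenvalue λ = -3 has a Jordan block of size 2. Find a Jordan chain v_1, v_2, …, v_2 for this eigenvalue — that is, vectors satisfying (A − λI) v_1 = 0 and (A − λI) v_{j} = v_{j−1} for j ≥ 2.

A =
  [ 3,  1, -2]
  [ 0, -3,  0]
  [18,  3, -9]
A Jordan chain for λ = -3 of length 2:
v_1 = (6, 0, 18)ᵀ
v_2 = (1, 0, 0)ᵀ

Let N = A − (-3)·I. We want v_2 with N^2 v_2 = 0 but N^1 v_2 ≠ 0; then v_{j-1} := N · v_j for j = 2, …, 2.

Pick v_2 = (1, 0, 0)ᵀ.
Then v_1 = N · v_2 = (6, 0, 18)ᵀ.

Sanity check: (A − (-3)·I) v_1 = (0, 0, 0)ᵀ = 0. ✓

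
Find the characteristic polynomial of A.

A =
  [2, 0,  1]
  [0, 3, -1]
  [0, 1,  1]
x^3 - 6*x^2 + 12*x - 8

Expanding det(x·I − A) (e.g. by cofactor expansion or by noting that A is similar to its Jordan form J, which has the same characteristic polynomial as A) gives
  χ_A(x) = x^3 - 6*x^2 + 12*x - 8
which factors as (x - 2)^3. The eigenvalues (with algebraic multiplicities) are λ = 2 with multiplicity 3.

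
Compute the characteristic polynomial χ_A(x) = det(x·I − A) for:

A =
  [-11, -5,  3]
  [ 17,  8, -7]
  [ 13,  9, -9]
x^3 + 12*x^2 + 48*x + 64

Expanding det(x·I − A) (e.g. by cofactor expansion or by noting that A is similar to its Jordan form J, which has the same characteristic polynomial as A) gives
  χ_A(x) = x^3 + 12*x^2 + 48*x + 64
which factors as (x + 4)^3. The eigenvalues (with algebraic multiplicities) are λ = -4 with multiplicity 3.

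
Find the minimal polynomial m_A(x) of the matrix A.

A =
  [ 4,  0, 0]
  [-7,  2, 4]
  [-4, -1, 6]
x^3 - 12*x^2 + 48*x - 64

The characteristic polynomial is χ_A(x) = (x - 4)^3, so the eigenvalues are known. The minimal polynomial is
  m_A(x) = Π_λ (x − λ)^{k_λ}
where k_λ is the size of the *largest* Jordan block for λ (equivalently, the smallest k with (A − λI)^k v = 0 for every generalised eigenvector v of λ).

  λ = 4: largest Jordan block has size 3, contributing (x − 4)^3

So m_A(x) = (x - 4)^3 = x^3 - 12*x^2 + 48*x - 64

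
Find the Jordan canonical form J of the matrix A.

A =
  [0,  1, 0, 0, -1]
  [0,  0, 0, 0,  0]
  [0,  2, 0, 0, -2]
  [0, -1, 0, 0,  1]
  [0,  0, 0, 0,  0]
J_2(0) ⊕ J_1(0) ⊕ J_1(0) ⊕ J_1(0)

The characteristic polynomial is
  det(x·I − A) = x^5

Eigenvalues and multiplicities (the geometric multiplicity of λ is n − rank(A − λI), which equals the number of Jordan blocks for λ):
  λ = 0: algebraic multiplicity = 5, geometric multiplicity = 4

Determining the block sizes for each eigenvalue:
  λ = 0: 4 blocks summing to 5 forces exactly one block of size 2 and the rest size 1 → block sizes [2, 1, 1, 1]

Assembling the blocks gives a Jordan form
J =
  [0, 1, 0, 0, 0]
  [0, 0, 0, 0, 0]
  [0, 0, 0, 0, 0]
  [0, 0, 0, 0, 0]
  [0, 0, 0, 0, 0]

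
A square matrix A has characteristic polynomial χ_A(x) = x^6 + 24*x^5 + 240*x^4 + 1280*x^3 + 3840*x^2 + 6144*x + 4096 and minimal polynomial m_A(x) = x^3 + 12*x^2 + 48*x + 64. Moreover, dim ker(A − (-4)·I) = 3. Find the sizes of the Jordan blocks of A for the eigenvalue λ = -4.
Block sizes for λ = -4: [3, 2, 1]

Step 1 — from the characteristic polynomial, algebraic multiplicity of λ = -4 is 6. From dim ker(A − (-4)·I) = 3, there are exactly 3 Jordan blocks for λ = -4.
Step 2 — from the minimal polynomial, the factor (x + 4)^3 tells us the largest block for λ = -4 has size 3.
Step 3 — with total size 6, 3 blocks, and largest block 3, the block sizes (in nonincreasing order) are [3, 2, 1].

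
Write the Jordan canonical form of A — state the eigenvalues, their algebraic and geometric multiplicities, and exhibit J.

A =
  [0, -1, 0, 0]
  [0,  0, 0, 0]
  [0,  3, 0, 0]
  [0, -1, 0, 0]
J_2(0) ⊕ J_1(0) ⊕ J_1(0)

The characteristic polynomial is
  det(x·I − A) = x^4

Eigenvalues and multiplicities (the geometric multiplicity of λ is n − rank(A − λI), which equals the number of Jordan blocks for λ):
  λ = 0: algebraic multiplicity = 4, geometric multiplicity = 3

Determining the block sizes for each eigenvalue:
  λ = 0: 3 blocks summing to 4 forces exactly one block of size 2 and the rest size 1 → block sizes [2, 1, 1]

Assembling the blocks gives a Jordan form
J =
  [0, 1, 0, 0]
  [0, 0, 0, 0]
  [0, 0, 0, 0]
  [0, 0, 0, 0]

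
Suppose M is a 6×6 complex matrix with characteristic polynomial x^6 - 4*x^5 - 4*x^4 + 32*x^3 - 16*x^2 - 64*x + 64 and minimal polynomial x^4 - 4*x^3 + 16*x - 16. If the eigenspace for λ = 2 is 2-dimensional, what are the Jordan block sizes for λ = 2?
Block sizes for λ = 2: [3, 1]

Step 1 — from the characteristic polynomial, algebraic multiplicity of λ = 2 is 4. From dim ker(M − (2)·I) = 2, there are exactly 2 Jordan blocks for λ = 2.
Step 2 — from the minimal polynomial, the factor (x − 2)^3 tells us the largest block for λ = 2 has size 3.
Step 3 — with total size 4, 2 blocks, and largest block 3, the block sizes (in nonincreasing order) are [3, 1].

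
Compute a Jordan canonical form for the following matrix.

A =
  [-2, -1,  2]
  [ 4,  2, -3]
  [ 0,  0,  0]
J_3(0)

The characteristic polynomial is
  det(x·I − A) = x^3

Eigenvalues and multiplicities (the geometric multiplicity of λ is n − rank(A − λI), which equals the number of Jordan blocks for λ):
  λ = 0: algebraic multiplicity = 3, geometric multiplicity = 1

Determining the block sizes for each eigenvalue:
  λ = 0: one block (gm = 1), so the single block has size am = 3 → block sizes [3]

Assembling the blocks gives a Jordan form
J =
  [0, 1, 0]
  [0, 0, 1]
  [0, 0, 0]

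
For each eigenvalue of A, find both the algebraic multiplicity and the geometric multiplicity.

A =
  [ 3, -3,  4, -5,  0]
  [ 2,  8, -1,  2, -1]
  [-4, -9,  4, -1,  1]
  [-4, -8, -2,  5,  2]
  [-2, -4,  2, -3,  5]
λ = 5: alg = 5, geom = 2

Step 1 — factor the characteristic polynomial to read off the algebraic multiplicities:
  χ_A(x) = (x - 5)^5

Step 2 — compute geometric multiplicities via the rank-nullity identity g(λ) = n − rank(A − λI):
  rank(A − (5)·I) = 3, so dim ker(A − (5)·I) = n − 3 = 2

Summary:
  λ = 5: algebraic multiplicity = 5, geometric multiplicity = 2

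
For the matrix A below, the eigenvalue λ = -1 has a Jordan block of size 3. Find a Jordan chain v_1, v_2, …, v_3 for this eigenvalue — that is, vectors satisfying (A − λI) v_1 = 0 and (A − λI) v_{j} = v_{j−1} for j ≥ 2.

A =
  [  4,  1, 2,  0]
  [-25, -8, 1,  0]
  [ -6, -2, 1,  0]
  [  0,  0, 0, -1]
A Jordan chain for λ = -1 of length 3:
v_1 = (-12, 44, 8, 0)ᵀ
v_2 = (5, -25, -6, 0)ᵀ
v_3 = (1, 0, 0, 0)ᵀ

Let N = A − (-1)·I. We want v_3 with N^3 v_3 = 0 but N^2 v_3 ≠ 0; then v_{j-1} := N · v_j for j = 3, …, 2.

Pick v_3 = (1, 0, 0, 0)ᵀ.
Then v_2 = N · v_3 = (5, -25, -6, 0)ᵀ.
Then v_1 = N · v_2 = (-12, 44, 8, 0)ᵀ.

Sanity check: (A − (-1)·I) v_1 = (0, 0, 0, 0)ᵀ = 0. ✓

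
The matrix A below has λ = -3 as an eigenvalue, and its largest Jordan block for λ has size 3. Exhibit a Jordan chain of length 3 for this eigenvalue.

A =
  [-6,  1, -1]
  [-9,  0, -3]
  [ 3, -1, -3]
A Jordan chain for λ = -3 of length 3:
v_1 = (-3, -9, 0)ᵀ
v_2 = (-3, -9, 3)ᵀ
v_3 = (1, 0, 0)ᵀ

Let N = A − (-3)·I. We want v_3 with N^3 v_3 = 0 but N^2 v_3 ≠ 0; then v_{j-1} := N · v_j for j = 3, …, 2.

Pick v_3 = (1, 0, 0)ᵀ.
Then v_2 = N · v_3 = (-3, -9, 3)ᵀ.
Then v_1 = N · v_2 = (-3, -9, 0)ᵀ.

Sanity check: (A − (-3)·I) v_1 = (0, 0, 0)ᵀ = 0. ✓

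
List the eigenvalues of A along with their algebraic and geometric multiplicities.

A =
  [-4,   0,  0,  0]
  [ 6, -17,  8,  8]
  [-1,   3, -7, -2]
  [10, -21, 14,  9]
λ = -5: alg = 3, geom = 2; λ = -4: alg = 1, geom = 1

Step 1 — factor the characteristic polynomial to read off the algebraic multiplicities:
  χ_A(x) = (x + 4)*(x + 5)^3

Step 2 — compute geometric multiplicities via the rank-nullity identity g(λ) = n − rank(A − λI):
  rank(A − (-5)·I) = 2, so dim ker(A − (-5)·I) = n − 2 = 2
  rank(A − (-4)·I) = 3, so dim ker(A − (-4)·I) = n − 3 = 1

Summary:
  λ = -5: algebraic multiplicity = 3, geometric multiplicity = 2
  λ = -4: algebraic multiplicity = 1, geometric multiplicity = 1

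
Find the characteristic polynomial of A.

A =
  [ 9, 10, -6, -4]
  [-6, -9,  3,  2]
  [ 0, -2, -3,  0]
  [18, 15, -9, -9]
x^4 + 12*x^3 + 54*x^2 + 108*x + 81

Expanding det(x·I − A) (e.g. by cofactor expansion or by noting that A is similar to its Jordan form J, which has the same characteristic polynomial as A) gives
  χ_A(x) = x^4 + 12*x^3 + 54*x^2 + 108*x + 81
which factors as (x + 3)^4. The eigenvalues (with algebraic multiplicities) are λ = -3 with multiplicity 4.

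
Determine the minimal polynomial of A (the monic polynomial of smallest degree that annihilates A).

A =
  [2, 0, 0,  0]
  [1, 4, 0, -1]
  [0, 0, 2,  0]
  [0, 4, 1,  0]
x^3 - 6*x^2 + 12*x - 8

The characteristic polynomial is χ_A(x) = (x - 2)^4, so the eigenvalues are known. The minimal polynomial is
  m_A(x) = Π_λ (x − λ)^{k_λ}
where k_λ is the size of the *largest* Jordan block for λ (equivalently, the smallest k with (A − λI)^k v = 0 for every generalised eigenvector v of λ).

  λ = 2: largest Jordan block has size 3, contributing (x − 2)^3

So m_A(x) = (x - 2)^3 = x^3 - 6*x^2 + 12*x - 8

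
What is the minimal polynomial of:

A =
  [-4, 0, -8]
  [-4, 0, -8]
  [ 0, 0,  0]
x^2 + 4*x

The characteristic polynomial is χ_A(x) = x^2*(x + 4), so the eigenvalues are known. The minimal polynomial is
  m_A(x) = Π_λ (x − λ)^{k_λ}
where k_λ is the size of the *largest* Jordan block for λ (equivalently, the smallest k with (A − λI)^k v = 0 for every generalised eigenvector v of λ).

  λ = -4: largest Jordan block has size 1, contributing (x + 4)
  λ = 0: largest Jordan block has size 1, contributing (x − 0)

So m_A(x) = x*(x + 4) = x^2 + 4*x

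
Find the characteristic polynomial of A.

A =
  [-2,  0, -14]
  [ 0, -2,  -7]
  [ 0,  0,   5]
x^3 - x^2 - 16*x - 20

Expanding det(x·I − A) (e.g. by cofactor expansion or by noting that A is similar to its Jordan form J, which has the same characteristic polynomial as A) gives
  χ_A(x) = x^3 - x^2 - 16*x - 20
which factors as (x - 5)*(x + 2)^2. The eigenvalues (with algebraic multiplicities) are λ = -2 with multiplicity 2, λ = 5 with multiplicity 1.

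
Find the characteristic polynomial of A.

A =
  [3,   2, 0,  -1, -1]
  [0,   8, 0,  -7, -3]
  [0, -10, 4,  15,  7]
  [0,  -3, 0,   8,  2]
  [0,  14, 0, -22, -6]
x^5 - 17*x^4 + 115*x^3 - 387*x^2 + 648*x - 432

Expanding det(x·I − A) (e.g. by cofactor expansion or by noting that A is similar to its Jordan form J, which has the same characteristic polynomial as A) gives
  χ_A(x) = x^5 - 17*x^4 + 115*x^3 - 387*x^2 + 648*x - 432
which factors as (x - 4)^2*(x - 3)^3. The eigenvalues (with algebraic multiplicities) are λ = 3 with multiplicity 3, λ = 4 with multiplicity 2.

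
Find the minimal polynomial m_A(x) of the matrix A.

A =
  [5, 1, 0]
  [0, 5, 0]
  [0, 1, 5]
x^2 - 10*x + 25

The characteristic polynomial is χ_A(x) = (x - 5)^3, so the eigenvalues are known. The minimal polynomial is
  m_A(x) = Π_λ (x − λ)^{k_λ}
where k_λ is the size of the *largest* Jordan block for λ (equivalently, the smallest k with (A − λI)^k v = 0 for every generalised eigenvector v of λ).

  λ = 5: largest Jordan block has size 2, contributing (x − 5)^2

So m_A(x) = (x - 5)^2 = x^2 - 10*x + 25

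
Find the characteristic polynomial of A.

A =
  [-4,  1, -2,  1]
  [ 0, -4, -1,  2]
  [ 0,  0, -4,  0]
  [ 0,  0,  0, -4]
x^4 + 16*x^3 + 96*x^2 + 256*x + 256

Expanding det(x·I − A) (e.g. by cofactor expansion or by noting that A is similar to its Jordan form J, which has the same characteristic polynomial as A) gives
  χ_A(x) = x^4 + 16*x^3 + 96*x^2 + 256*x + 256
which factors as (x + 4)^4. The eigenvalues (with algebraic multiplicities) are λ = -4 with multiplicity 4.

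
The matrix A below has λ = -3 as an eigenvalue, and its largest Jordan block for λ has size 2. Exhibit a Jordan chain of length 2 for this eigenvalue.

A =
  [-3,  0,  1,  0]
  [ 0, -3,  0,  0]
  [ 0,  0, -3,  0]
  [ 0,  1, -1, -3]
A Jordan chain for λ = -3 of length 2:
v_1 = (0, 0, 0, 1)ᵀ
v_2 = (0, 1, 0, 0)ᵀ

Let N = A − (-3)·I. We want v_2 with N^2 v_2 = 0 but N^1 v_2 ≠ 0; then v_{j-1} := N · v_j for j = 2, …, 2.

Pick v_2 = (0, 1, 0, 0)ᵀ.
Then v_1 = N · v_2 = (0, 0, 0, 1)ᵀ.

Sanity check: (A − (-3)·I) v_1 = (0, 0, 0, 0)ᵀ = 0. ✓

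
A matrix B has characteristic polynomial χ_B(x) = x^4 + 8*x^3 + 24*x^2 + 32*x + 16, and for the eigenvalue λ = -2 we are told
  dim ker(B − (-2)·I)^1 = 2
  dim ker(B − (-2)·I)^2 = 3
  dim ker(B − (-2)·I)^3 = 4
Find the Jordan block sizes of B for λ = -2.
Block sizes for λ = -2: [3, 1]

From the dimensions of kernels of powers, the number of Jordan blocks of size at least j is d_j − d_{j−1} where d_j = dim ker(N^j) (with d_0 = 0). Computing the differences gives [2, 1, 1].
The number of blocks of size exactly k is (#blocks of size ≥ k) − (#blocks of size ≥ k + 1), so the partition is: 1 block(s) of size 1, 1 block(s) of size 3.
In nonincreasing order the block sizes are [3, 1].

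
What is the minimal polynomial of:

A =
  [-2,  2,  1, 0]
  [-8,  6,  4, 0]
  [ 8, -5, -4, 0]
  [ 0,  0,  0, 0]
x^3

The characteristic polynomial is χ_A(x) = x^4, so the eigenvalues are known. The minimal polynomial is
  m_A(x) = Π_λ (x − λ)^{k_λ}
where k_λ is the size of the *largest* Jordan block for λ (equivalently, the smallest k with (A − λI)^k v = 0 for every generalised eigenvector v of λ).

  λ = 0: largest Jordan block has size 3, contributing (x − 0)^3

So m_A(x) = x^3 = x^3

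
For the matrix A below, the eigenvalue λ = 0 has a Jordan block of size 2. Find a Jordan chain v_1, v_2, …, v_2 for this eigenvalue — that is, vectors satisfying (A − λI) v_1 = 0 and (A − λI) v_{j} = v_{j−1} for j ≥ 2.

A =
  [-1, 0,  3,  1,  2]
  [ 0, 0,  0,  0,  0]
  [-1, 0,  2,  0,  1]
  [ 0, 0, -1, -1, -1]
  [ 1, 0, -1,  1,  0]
A Jordan chain for λ = 0 of length 2:
v_1 = (-1, 0, -1, 0, 1)ᵀ
v_2 = (1, 0, 0, 0, 0)ᵀ

Let N = A − (0)·I. We want v_2 with N^2 v_2 = 0 but N^1 v_2 ≠ 0; then v_{j-1} := N · v_j for j = 2, …, 2.

Pick v_2 = (1, 0, 0, 0, 0)ᵀ.
Then v_1 = N · v_2 = (-1, 0, -1, 0, 1)ᵀ.

Sanity check: (A − (0)·I) v_1 = (0, 0, 0, 0, 0)ᵀ = 0. ✓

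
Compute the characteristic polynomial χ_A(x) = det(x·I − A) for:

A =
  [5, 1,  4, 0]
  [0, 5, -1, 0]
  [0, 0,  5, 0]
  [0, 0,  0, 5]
x^4 - 20*x^3 + 150*x^2 - 500*x + 625

Expanding det(x·I − A) (e.g. by cofactor expansion or by noting that A is similar to its Jordan form J, which has the same characteristic polynomial as A) gives
  χ_A(x) = x^4 - 20*x^3 + 150*x^2 - 500*x + 625
which factors as (x - 5)^4. The eigenvalues (with algebraic multiplicities) are λ = 5 with multiplicity 4.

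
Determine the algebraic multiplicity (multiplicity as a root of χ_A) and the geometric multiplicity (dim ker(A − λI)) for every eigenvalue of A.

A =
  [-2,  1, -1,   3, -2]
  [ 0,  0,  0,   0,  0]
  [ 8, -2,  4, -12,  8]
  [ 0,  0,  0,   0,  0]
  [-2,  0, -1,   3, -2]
λ = 0: alg = 5, geom = 3

Step 1 — factor the characteristic polynomial to read off the algebraic multiplicities:
  χ_A(x) = x^5

Step 2 — compute geometric multiplicities via the rank-nullity identity g(λ) = n − rank(A − λI):
  rank(A − (0)·I) = 2, so dim ker(A − (0)·I) = n − 2 = 3

Summary:
  λ = 0: algebraic multiplicity = 5, geometric multiplicity = 3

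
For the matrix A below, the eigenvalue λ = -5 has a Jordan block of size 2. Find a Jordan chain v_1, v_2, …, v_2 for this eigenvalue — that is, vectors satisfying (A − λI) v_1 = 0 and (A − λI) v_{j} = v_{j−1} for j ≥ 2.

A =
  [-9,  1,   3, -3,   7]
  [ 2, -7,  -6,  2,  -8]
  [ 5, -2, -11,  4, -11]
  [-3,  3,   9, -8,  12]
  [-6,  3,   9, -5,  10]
A Jordan chain for λ = -5 of length 2:
v_1 = (-4, 2, 5, -3, -6)ᵀ
v_2 = (1, 0, 0, 0, 0)ᵀ

Let N = A − (-5)·I. We want v_2 with N^2 v_2 = 0 but N^1 v_2 ≠ 0; then v_{j-1} := N · v_j for j = 2, …, 2.

Pick v_2 = (1, 0, 0, 0, 0)ᵀ.
Then v_1 = N · v_2 = (-4, 2, 5, -3, -6)ᵀ.

Sanity check: (A − (-5)·I) v_1 = (0, 0, 0, 0, 0)ᵀ = 0. ✓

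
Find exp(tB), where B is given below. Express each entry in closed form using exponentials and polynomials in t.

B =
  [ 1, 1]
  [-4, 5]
e^{tB} =
  [-2*t*exp(3*t) + exp(3*t), t*exp(3*t)]
  [-4*t*exp(3*t), 2*t*exp(3*t) + exp(3*t)]

Strategy: write B = P · J · P⁻¹ where J is a Jordan canonical form, so e^{tB} = P · e^{tJ} · P⁻¹, and e^{tJ} can be computed block-by-block.

B has Jordan form
J =
  [3, 1]
  [0, 3]
(up to reordering of blocks).

Per-block formulas:
  For a 2×2 Jordan block J_2(3): exp(t · J_2(3)) = e^(3t)·(I + t·N), where N is the 2×2 nilpotent shift.

After assembling e^{tJ} and conjugating by P, we get:

e^{tB} =
  [-2*t*exp(3*t) + exp(3*t), t*exp(3*t)]
  [-4*t*exp(3*t), 2*t*exp(3*t) + exp(3*t)]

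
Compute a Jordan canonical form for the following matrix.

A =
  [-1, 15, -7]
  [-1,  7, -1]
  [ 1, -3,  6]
J_3(4)

The characteristic polynomial is
  det(x·I − A) = x^3 - 12*x^2 + 48*x - 64 = (x - 4)^3

Eigenvalues and multiplicities (the geometric multiplicity of λ is n − rank(A − λI), which equals the number of Jordan blocks for λ):
  λ = 4: algebraic multiplicity = 3, geometric multiplicity = 1

Determining the block sizes for each eigenvalue:
  λ = 4: one block (gm = 1), so the single block has size am = 3 → block sizes [3]

Assembling the blocks gives a Jordan form
J =
  [4, 1, 0]
  [0, 4, 1]
  [0, 0, 4]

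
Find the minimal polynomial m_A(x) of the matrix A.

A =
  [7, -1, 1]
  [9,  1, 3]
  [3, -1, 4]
x^3 - 12*x^2 + 48*x - 64

The characteristic polynomial is χ_A(x) = (x - 4)^3, so the eigenvalues are known. The minimal polynomial is
  m_A(x) = Π_λ (x − λ)^{k_λ}
where k_λ is the size of the *largest* Jordan block for λ (equivalently, the smallest k with (A − λI)^k v = 0 for every generalised eigenvector v of λ).

  λ = 4: largest Jordan block has size 3, contributing (x − 4)^3

So m_A(x) = (x - 4)^3 = x^3 - 12*x^2 + 48*x - 64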